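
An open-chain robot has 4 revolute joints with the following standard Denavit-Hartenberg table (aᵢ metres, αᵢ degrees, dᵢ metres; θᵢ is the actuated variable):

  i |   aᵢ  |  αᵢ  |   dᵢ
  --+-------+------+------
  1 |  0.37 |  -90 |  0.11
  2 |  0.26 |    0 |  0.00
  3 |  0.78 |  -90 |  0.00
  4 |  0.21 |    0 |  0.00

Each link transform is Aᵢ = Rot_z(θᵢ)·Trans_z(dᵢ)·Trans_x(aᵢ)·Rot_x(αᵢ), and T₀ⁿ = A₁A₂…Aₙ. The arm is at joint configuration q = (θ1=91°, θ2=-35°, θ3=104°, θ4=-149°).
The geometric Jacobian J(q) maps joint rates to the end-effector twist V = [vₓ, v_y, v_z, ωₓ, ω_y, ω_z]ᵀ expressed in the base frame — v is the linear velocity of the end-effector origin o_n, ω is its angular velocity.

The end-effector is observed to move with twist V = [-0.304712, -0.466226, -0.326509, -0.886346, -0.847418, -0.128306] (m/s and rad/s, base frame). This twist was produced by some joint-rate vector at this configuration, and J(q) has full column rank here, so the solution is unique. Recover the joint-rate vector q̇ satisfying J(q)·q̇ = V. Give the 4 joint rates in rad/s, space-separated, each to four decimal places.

o_n = [-0.1221, 0.7960, -0.3010]
J₁: ẑ×o_n = [-0.7960, -0.1221, 0.0000], ω = ẑ
J2: z=[-0.9998, -0.0175, 0.0000] o=[-0.0065, 0.3699, 0.1100] → [0.0072, -0.4110, -0.4280, -0.9998, -0.0175, 0.0000]
J3: z=[-0.9998, -0.0175, 0.0000] o=[-0.0102, 0.5829, 0.2591] → [0.0098, -0.5601, -0.2150, -0.9998, -0.0175, 0.0000]
J4: z=[0.0163, -0.9334, -0.3584] o=[-0.0151, 0.8624, -0.4691] → [-0.1807, 0.0356, -0.1010, 0.0163, -0.9334, -0.3584]
q̇ = J⁺·V = [0.1910, 0.2010, 0.7000, 0.8910]

0.1910 0.2010 0.7000 0.8910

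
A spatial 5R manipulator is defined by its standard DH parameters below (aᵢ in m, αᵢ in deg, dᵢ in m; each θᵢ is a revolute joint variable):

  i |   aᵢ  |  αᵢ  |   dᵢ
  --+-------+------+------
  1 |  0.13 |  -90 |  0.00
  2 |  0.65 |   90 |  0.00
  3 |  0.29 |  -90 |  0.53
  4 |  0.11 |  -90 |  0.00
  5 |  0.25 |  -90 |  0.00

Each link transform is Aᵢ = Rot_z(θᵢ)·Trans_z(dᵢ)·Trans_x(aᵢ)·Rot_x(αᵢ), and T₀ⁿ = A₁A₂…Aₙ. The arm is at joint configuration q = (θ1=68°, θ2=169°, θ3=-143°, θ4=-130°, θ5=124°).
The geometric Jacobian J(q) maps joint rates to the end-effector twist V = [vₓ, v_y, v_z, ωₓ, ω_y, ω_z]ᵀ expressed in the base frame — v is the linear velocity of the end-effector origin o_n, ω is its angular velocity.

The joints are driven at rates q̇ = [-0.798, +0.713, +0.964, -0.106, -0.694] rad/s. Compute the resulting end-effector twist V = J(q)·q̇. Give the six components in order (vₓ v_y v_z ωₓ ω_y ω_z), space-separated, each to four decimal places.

0.0182 -0.4609 0.0093 -1.1319 0.1819 -1.3752

o_n = [0.0016, -0.0508, -0.5510]
J₁: ẑ×o_n = [0.0508, 0.0016, -0.0000], ω = ẑ
J2: z=[-0.9272, 0.3746, 0.0000] o=[0.0487, 0.1205, 0.0000] → [-0.2064, -0.5109, 0.1765, -0.9272, 0.3746, 0.0000]
J3: z=[0.0715, 0.1769, -0.9816] o=[-0.1903, -0.4711, -0.1240] → [0.3370, -0.1579, -0.0039, 0.0715, 0.1769, -0.9816]
J4: z=[0.5192, -0.8469, -0.1148] o=[0.0945, -0.2319, -0.6001] → [-0.0208, -0.0148, 0.0153, 0.5192, -0.8469, -0.1148]
J5: z=[0.6984, 0.4978, -0.5142] o=[0.0404, -0.2524, -0.6936] → [0.1747, -0.0797, 0.1601, 0.6984, 0.4978, -0.5142]
V = J·q̇ = [0.0182, -0.4609, 0.0093, -1.1319, 0.1819, -1.3752]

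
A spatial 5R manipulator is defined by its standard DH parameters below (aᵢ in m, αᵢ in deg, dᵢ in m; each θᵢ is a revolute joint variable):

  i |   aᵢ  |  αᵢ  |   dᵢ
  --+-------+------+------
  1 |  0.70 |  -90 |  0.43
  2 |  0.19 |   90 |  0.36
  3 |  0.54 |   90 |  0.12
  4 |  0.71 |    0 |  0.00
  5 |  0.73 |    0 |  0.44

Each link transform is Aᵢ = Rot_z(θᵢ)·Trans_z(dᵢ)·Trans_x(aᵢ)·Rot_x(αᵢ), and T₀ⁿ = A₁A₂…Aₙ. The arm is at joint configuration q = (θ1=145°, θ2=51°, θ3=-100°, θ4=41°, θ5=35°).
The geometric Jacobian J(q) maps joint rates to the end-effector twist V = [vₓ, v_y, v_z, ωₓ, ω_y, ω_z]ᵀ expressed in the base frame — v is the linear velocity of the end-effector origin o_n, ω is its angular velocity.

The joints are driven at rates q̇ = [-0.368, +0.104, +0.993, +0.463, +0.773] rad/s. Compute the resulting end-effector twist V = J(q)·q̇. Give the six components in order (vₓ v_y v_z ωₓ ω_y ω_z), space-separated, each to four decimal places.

o_n = [-0.7025, 1.4649, 1.6025]
J₁: ẑ×o_n = [-1.4649, -0.7025, 0.0000], ω = ẑ
J2: z=[-0.5736, -0.8192, 0.0000] o=[-0.5734, 0.4015, 0.4300] → [-0.9605, 0.6725, -0.7157, -0.5736, -0.8192, 0.0000]
J3: z=[-0.6366, 0.4458, 0.6293] o=[-0.8778, 0.1752, 0.2823] → [-0.2232, 0.9507, -0.8992, -0.6366, 0.4458, 0.6293]
J4: z=[0.4081, -0.4977, 0.7653] o=[-0.6009, 0.6305, 0.4307] → [-1.2219, -0.5560, 0.2899, 0.4081, -0.4977, 0.7653]
J5: z=[0.4081, -0.4977, 0.7653] o=[-0.5468, 1.2368, 0.7962] → [-0.5759, -0.4483, 0.0156, 0.4081, -0.4977, 0.7653]
V = J·q̇ = [-0.7933, 0.6686, -0.8211, -0.1874, -0.2577, 1.2029]

-0.7933 0.6686 -0.8211 -0.1874 -0.2577 1.2029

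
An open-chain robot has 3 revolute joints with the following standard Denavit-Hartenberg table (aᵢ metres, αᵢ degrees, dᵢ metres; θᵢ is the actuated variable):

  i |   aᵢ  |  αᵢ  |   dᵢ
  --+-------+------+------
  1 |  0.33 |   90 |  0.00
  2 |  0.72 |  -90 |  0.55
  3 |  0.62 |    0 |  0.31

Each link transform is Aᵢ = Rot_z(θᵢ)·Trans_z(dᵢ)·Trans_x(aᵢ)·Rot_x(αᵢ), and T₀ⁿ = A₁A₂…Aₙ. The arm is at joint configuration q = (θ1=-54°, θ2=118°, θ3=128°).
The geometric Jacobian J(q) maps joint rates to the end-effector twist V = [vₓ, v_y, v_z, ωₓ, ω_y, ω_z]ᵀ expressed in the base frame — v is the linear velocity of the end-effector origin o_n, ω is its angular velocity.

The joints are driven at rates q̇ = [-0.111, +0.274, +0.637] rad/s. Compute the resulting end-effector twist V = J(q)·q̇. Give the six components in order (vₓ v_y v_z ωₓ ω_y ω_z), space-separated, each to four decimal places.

o_n = [-0.1100, 0.0468, 0.1532]
J₁: ẑ×o_n = [-0.0468, -0.1100, 0.0000], ω = ẑ
J2: z=[-0.8090, -0.5878, 0.0000] o=[0.1940, -0.2670, 0.0000] → [-0.0900, 0.1239, -0.4325, -0.8090, -0.5878, 0.0000]
J3: z=[-0.5190, 0.7143, -0.4695] o=[-0.4497, -0.3168, 0.6357] → [-0.1740, -0.4099, -0.4314, -0.5190, 0.7143, -0.4695]
V = J·q̇ = [-0.1303, -0.2150, -0.3933, -0.5523, 0.2940, -0.4101]

-0.1303 -0.2150 -0.3933 -0.5523 0.2940 -0.4101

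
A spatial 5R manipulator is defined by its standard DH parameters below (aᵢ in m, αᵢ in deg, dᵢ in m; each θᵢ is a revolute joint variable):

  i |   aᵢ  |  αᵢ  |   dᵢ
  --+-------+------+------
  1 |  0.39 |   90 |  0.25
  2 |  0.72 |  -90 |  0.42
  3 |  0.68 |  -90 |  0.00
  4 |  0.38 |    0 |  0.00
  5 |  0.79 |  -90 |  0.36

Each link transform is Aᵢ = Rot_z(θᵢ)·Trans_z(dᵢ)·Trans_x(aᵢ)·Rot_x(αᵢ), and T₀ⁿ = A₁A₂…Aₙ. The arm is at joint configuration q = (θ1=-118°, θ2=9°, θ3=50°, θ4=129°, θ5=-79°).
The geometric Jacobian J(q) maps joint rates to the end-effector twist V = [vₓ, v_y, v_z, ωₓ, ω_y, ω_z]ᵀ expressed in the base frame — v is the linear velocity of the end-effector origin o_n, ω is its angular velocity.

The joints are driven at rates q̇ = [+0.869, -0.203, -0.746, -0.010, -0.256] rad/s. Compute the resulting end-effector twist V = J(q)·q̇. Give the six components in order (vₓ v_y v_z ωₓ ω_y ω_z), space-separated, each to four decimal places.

o_n = [-0.2628, -1.6405, -0.4745]
J₁: ẑ×o_n = [1.6405, -0.2628, 0.0000], ω = ẑ
J2: z=[-0.8829, 0.4695, 0.0000] o=[-0.1831, -0.3443, 0.2500] → [-0.3401, -0.6397, 1.1819, -0.8829, 0.4695, 0.0000]
J3: z=[0.0734, 0.1381, 0.9877] o=[-0.8878, -0.7751, 0.3626] → [0.7392, 0.6787, -0.1499, 0.0734, 0.1381, 0.9877]
J4: z=[0.9228, 0.3663, -0.1198] o=[-0.6305, -1.4008, 0.4310] → [-0.3604, 0.7915, -0.3559, 0.9228, 0.3663, -0.1198]
J5: z=[0.9228, 0.3663, -0.1198] o=[-0.7427, -1.2215, 0.1153] → [-0.2662, 0.4867, -0.5624, 0.9228, 0.3663, -0.1198]
V = J·q̇ = [1.0150, -0.7374, 0.0194, -0.1210, -0.2958, 0.1641]

1.0150 -0.7374 0.0194 -0.1210 -0.2958 0.1641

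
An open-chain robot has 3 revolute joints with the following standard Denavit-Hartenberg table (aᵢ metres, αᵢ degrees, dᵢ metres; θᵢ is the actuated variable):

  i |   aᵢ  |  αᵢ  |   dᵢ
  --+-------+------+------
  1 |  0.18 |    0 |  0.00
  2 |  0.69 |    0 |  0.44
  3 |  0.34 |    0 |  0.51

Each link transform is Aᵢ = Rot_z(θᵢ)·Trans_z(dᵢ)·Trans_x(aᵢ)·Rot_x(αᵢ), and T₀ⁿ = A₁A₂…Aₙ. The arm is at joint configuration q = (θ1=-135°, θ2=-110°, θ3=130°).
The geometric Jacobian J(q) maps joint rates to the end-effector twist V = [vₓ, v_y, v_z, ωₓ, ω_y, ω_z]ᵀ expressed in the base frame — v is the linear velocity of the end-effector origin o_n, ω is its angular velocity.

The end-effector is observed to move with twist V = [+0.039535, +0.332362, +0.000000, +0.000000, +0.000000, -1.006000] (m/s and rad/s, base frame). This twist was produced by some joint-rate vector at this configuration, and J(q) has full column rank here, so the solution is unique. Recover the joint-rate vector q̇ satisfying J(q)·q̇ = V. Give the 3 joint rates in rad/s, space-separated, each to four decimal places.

o_n = [-0.5626, 0.1899, 0.9500]
J₁: ẑ×o_n = [-0.1899, -0.5626, 0.0000], ω = ẑ
J2: z=[0.0000, 0.0000, 1.0000] o=[-0.1273, -0.1273, 0.0000] → [-0.3172, -0.4353, 0.0000, 0.0000, 0.0000, 1.0000]
J3: z=[0.0000, 0.0000, 1.0000] o=[-0.4189, 0.4981, 0.4400] → [0.3081, -0.1437, 0.0000, 0.0000, 0.0000, 1.0000]
q̇ = J⁺·V = [-0.1330, -0.4530, -0.4200]

-0.1330 -0.4530 -0.4200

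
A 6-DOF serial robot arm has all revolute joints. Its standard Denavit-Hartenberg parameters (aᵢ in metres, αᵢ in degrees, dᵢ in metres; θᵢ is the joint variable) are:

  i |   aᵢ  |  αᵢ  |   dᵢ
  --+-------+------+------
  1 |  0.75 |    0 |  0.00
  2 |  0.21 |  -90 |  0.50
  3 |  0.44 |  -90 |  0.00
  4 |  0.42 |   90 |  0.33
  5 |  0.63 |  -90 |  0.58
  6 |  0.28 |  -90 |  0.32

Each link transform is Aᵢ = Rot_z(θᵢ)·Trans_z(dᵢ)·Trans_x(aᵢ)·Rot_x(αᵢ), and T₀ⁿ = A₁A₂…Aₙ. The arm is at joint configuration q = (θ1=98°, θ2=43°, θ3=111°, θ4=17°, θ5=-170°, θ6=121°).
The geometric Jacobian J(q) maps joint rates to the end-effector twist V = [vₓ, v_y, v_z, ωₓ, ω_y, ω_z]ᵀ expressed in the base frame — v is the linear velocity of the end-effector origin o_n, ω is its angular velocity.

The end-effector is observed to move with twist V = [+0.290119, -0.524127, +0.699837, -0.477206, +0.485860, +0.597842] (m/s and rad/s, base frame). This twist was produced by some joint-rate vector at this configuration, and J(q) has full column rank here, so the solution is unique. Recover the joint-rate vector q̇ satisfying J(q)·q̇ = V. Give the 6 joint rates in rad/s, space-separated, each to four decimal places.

0.0490 0.5640 0.5870 -0.7740 -0.7020 -0.1390

o_n = [-0.3737, 0.5413, -0.0259]
J₁: ẑ×o_n = [-0.5413, -0.3737, 0.0000], ω = ẑ
J2: z=[0.0000, 0.0000, 1.0000] o=[-0.1044, 0.7427, 0.0000] → [0.2014, -0.2693, 0.0000, 0.0000, 0.0000, 1.0000]
J3: z=[-0.6293, -0.7771, 0.0000] o=[-0.2676, 0.8749, 0.5000] → [0.4087, -0.3310, 0.1275, -0.6293, -0.7771, 0.0000]
J4: z=[0.7255, -0.5875, 0.3584] o=[-0.1450, 0.7756, 0.0892] → [0.1516, 0.0016, -0.3043, 0.7255, -0.5875, 0.3584]
J5: z=[-0.5204, -0.8091, -0.2730] o=[0.2835, 0.5866, -0.1675] → [-0.1269, 0.2530, -0.5082, -0.5204, -0.8091, -0.2730]
J6: z=[-0.6363, 0.5806, -0.5080] o=[-0.3771, 0.1744, 0.1889] → [0.0616, -0.1384, -0.2354, -0.6363, 0.5806, -0.5080]
q̇ = J⁺·V = [0.0490, 0.5640, 0.5870, -0.7740, -0.7020, -0.1390]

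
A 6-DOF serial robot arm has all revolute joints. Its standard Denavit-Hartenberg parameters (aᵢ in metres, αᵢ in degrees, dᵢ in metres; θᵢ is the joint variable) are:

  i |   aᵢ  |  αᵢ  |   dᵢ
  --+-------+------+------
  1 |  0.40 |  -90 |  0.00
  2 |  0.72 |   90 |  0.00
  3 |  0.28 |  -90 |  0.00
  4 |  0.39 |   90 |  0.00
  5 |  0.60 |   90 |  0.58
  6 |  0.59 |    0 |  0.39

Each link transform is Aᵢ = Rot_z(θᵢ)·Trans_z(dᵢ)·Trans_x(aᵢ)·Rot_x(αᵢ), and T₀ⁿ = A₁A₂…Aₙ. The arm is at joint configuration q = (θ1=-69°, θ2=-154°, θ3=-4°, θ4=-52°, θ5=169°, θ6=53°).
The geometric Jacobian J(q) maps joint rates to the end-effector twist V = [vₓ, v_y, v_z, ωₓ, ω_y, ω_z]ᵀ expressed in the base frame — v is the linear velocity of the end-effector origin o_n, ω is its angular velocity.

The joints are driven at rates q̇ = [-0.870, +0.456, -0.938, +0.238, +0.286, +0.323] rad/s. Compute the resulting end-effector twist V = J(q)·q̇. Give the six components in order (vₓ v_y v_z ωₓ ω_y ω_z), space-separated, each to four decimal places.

0.0852 0.2559 -0.0383 1.1147 -0.0498 -0.2938

o_n = [0.7064, -0.1037, -0.2809]
J₁: ẑ×o_n = [0.1037, 0.7064, -0.0000], ω = ẑ
J2: z=[0.9336, 0.3584, 0.0000] o=[0.1433, -0.3734, 0.0000] → [-0.1007, 0.2622, 0.0500, 0.9336, 0.3584, 0.0000]
J3: z=[-0.1571, 0.4093, -0.8988] o=[-0.0886, 0.2307, 0.3156] → [-0.5447, -0.8082, -0.2728, -0.1571, 0.4093, -0.8988]
J4: z=[0.9088, 0.4160, 0.0306] o=[-0.1968, 0.4581, 0.4381] → [-0.2819, 0.6810, -0.8863, 0.9088, 0.4160, 0.0306]
J5: z=[0.2078, -0.3879, -0.8980] o=[-0.3378, 0.7788, 0.2669] → [-0.5800, -0.8238, 0.2217, 0.2078, -0.3879, -0.8980]
J6: z=[0.8231, 0.5653, -0.0538] o=[0.0998, 0.1171, 0.0081] → [-0.1752, 0.2053, -0.5247, 0.8231, 0.5653, -0.0538]
V = J·q̇ = [0.0852, 0.2559, -0.0383, 1.1147, -0.0498, -0.2938]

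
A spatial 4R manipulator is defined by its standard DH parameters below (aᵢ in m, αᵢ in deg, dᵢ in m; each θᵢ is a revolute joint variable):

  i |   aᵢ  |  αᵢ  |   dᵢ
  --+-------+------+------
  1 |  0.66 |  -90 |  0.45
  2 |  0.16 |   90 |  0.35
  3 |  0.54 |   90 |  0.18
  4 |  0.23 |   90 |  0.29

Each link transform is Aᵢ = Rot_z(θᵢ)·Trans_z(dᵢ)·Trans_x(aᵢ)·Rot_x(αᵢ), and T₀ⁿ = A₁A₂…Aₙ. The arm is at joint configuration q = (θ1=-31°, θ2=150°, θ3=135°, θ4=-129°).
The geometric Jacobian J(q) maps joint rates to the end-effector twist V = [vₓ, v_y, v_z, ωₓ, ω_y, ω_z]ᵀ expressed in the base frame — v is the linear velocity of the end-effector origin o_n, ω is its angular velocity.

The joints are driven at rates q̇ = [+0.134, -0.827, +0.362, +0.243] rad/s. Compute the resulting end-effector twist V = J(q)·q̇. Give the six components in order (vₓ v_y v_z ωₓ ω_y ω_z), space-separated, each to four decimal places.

0.1156 0.0266 0.0728 -0.3098 -0.5782 -0.2654

o_n = [0.9326, 0.4133, 0.4061]
J₁: ẑ×o_n = [-0.4133, 0.9326, 0.0000], ω = ẑ
J2: z=[0.5150, 0.8572, 0.0000] o=[0.5657, -0.3399, 0.4500] → [-0.0376, 0.0226, 0.0735, 0.5150, 0.8572, 0.0000]
J3: z=[0.4286, -0.2575, -0.8660] o=[0.6272, 0.0314, 0.3700] → [0.3214, -0.2799, 0.2423, 0.4286, -0.2575, -0.8660]
J4: z=[-0.1607, 0.9215, -0.3536] o=[1.1845, 0.1421, 0.4050] → [0.0969, 0.0892, 0.1885, -0.1607, 0.9215, -0.3536]
V = J·q̇ = [0.1156, 0.0266, 0.0728, -0.3098, -0.5782, -0.2654]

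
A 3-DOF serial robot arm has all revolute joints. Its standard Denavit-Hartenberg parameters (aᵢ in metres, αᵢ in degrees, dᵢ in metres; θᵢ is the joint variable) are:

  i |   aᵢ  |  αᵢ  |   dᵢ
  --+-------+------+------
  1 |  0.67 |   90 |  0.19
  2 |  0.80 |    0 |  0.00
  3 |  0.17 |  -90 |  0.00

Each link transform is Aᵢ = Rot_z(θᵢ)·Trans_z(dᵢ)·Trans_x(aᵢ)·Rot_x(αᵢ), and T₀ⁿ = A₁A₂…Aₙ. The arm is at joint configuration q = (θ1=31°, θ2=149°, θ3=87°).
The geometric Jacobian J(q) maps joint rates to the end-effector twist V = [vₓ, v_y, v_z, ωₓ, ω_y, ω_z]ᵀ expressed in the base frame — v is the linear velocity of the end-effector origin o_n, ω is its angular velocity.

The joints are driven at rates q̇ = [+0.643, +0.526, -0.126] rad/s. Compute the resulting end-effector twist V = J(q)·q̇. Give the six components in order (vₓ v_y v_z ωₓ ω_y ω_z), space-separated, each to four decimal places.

o_n = [-0.0950, -0.0571, 0.4611]
J₁: ẑ×o_n = [0.0571, -0.0950, 0.0000], ω = ẑ
J2: z=[0.5150, -0.8572, 0.0000] o=[0.5743, 0.3451, 0.1900] → [-0.2324, -0.1396, -0.7808, 0.5150, -0.8572, 0.0000]
J3: z=[0.5150, -0.8572, 0.0000] o=[-0.0135, -0.0081, 0.6020] → [0.1208, 0.0726, -0.0951, 0.5150, -0.8572, 0.0000]
V = J·q̇ = [-0.1008, -0.1437, -0.3987, 0.2060, -0.3429, 0.6430]

-0.1008 -0.1437 -0.3987 0.2060 -0.3429 0.6430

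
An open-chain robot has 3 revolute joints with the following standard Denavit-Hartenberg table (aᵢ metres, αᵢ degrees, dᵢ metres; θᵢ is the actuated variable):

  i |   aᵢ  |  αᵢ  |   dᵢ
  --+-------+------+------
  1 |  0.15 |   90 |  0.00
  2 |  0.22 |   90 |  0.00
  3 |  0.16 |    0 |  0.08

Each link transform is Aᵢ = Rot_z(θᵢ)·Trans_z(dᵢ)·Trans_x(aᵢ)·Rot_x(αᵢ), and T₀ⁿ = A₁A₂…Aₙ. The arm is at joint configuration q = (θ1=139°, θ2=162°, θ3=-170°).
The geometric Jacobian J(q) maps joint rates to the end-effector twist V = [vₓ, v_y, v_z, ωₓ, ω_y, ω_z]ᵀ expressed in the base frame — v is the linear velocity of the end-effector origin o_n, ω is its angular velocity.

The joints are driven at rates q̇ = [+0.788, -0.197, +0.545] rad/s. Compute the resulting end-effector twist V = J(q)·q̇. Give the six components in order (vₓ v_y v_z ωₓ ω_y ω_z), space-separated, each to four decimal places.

o_n = [-0.1053, 0.0547, 0.0954]
J₁: ẑ×o_n = [-0.0547, -0.1053, 0.0000], ω = ẑ
J2: z=[0.6561, 0.7547, 0.0000] o=[-0.1132, 0.0984, 0.0000] → [0.0720, -0.0626, -0.0347, 0.6561, 0.7547, 0.0000]
J3: z=[-0.2332, 0.2027, 0.9511] o=[0.0447, -0.0389, 0.0680] → [-0.0834, -0.1363, 0.0086, -0.2332, 0.2027, 0.9511]
V = J·q̇ = [-0.1028, -0.1449, 0.0115, -0.2563, -0.0382, 1.3063]

-0.1028 -0.1449 0.0115 -0.2563 -0.0382 1.3063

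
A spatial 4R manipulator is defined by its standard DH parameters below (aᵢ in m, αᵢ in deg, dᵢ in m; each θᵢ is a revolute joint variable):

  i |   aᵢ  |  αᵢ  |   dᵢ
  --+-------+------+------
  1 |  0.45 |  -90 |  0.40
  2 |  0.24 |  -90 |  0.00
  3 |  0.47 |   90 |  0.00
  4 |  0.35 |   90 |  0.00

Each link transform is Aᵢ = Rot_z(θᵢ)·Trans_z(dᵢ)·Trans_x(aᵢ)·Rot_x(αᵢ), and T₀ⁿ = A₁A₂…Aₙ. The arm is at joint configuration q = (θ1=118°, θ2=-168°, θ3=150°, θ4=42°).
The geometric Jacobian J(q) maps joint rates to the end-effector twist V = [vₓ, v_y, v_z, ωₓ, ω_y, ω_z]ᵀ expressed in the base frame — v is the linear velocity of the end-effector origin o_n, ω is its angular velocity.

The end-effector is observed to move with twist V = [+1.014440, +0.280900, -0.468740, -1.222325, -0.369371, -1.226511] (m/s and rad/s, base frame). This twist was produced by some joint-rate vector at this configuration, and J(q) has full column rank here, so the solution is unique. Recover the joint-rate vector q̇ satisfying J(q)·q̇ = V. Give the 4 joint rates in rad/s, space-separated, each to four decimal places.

o_n = [-0.0919, 0.9505, 0.5475]
J₁: ẑ×o_n = [-0.9505, -0.0919, 0.0000], ω = ẑ
J2: z=[-0.8829, -0.4695, 0.0000] o=[-0.2113, 0.3973, 0.4000] → [-0.0693, 0.1302, -0.4324, -0.8829, -0.4695, 0.0000]
J3: z=[-0.0976, 0.1836, 0.9781] o=[-0.1011, 0.1900, 0.4499] → [-0.7259, 0.0184, -0.0759, -0.0976, 0.1836, 0.9781]
J4: z=[0.9943, -0.0253, 0.1040] o=[-0.0805, 0.6519, 0.3653] → [-0.0356, -0.1824, 0.2966, 0.9943, -0.0253, 0.1040]
q̇ = J⁺·V = [-0.8600, 0.7010, -0.3070, -0.6370]

-0.8600 0.7010 -0.3070 -0.6370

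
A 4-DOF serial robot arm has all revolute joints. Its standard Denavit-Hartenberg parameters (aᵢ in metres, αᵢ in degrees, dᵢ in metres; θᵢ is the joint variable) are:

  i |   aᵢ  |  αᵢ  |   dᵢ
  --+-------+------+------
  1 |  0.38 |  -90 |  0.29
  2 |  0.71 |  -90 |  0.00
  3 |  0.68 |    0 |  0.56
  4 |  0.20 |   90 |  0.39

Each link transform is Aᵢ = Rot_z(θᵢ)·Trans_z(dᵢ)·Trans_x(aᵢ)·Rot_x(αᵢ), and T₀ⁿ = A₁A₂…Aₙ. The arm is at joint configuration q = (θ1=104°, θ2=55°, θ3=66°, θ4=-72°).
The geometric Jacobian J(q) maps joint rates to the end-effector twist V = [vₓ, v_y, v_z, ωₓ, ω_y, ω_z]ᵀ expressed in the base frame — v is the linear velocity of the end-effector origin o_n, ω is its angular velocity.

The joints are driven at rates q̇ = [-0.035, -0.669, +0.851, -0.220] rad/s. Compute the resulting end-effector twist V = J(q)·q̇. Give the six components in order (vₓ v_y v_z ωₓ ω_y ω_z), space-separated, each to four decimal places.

0.1910 0.7665 0.3565 0.7742 -0.3397 -0.3969

o_n = [0.5143, 0.4186, -1.2260]
J₁: ẑ×o_n = [-0.4186, 0.5143, 0.0000], ω = ẑ
J2: z=[-0.9703, -0.2419, 0.0000] o=[-0.0919, 0.3687, 0.2900] → [0.3668, -1.4710, 0.0982, -0.9703, -0.2419, 0.0000]
J3: z=[0.1982, -0.7948, -0.5736] o=[-0.1905, 0.7639, -0.2916] → [0.5447, -0.2191, 0.4917, 0.1982, -0.7948, -0.5736]
J4: z=[0.1982, -0.7948, -0.5736] o=[0.4849, 0.6230, -0.8394] → [0.1901, 0.0598, -0.0171, 0.1982, -0.7948, -0.5736]
V = J·q̇ = [0.1910, 0.7665, 0.3565, 0.7742, -0.3397, -0.3969]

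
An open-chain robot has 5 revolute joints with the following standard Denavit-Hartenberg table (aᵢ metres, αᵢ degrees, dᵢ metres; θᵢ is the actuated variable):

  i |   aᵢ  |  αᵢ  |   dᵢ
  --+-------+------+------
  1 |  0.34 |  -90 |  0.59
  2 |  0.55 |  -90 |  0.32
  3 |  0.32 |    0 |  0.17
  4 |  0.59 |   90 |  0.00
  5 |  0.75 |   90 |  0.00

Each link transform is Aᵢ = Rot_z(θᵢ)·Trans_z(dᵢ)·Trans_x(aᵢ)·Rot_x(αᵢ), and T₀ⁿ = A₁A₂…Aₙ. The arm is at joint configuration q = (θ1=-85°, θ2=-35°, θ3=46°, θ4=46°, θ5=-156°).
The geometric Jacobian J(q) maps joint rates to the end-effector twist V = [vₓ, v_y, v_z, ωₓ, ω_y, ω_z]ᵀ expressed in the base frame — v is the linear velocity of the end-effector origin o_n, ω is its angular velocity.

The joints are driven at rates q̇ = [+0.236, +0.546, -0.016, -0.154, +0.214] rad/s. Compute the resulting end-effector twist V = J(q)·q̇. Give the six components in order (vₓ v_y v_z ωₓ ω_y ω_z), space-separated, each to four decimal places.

o_n = [0.2625, -0.8783, 1.1455]
J₁: ẑ×o_n = [0.8783, 0.2625, -0.0000], ω = ẑ
J2: z=[0.9962, 0.0872, 0.0000] o=[0.0296, -0.3387, 0.5900] → [0.0484, -0.5534, -0.5579, 0.9962, 0.0872, 0.0000]
J3: z=[0.0500, -0.5714, -0.8192] o=[0.3877, -0.7596, 0.9055] → [-0.2344, 0.0906, -0.0775, 0.0500, -0.5714, -0.8192]
J4: z=[0.0500, -0.5714, -0.8192] o=[0.1827, -1.0582, 0.8937] → [0.0035, -0.0779, 0.0545, 0.0500, -0.5714, -0.8192]
J5: z=[0.0366, -0.8186, 0.5732] o=[-0.4061, -1.0928, 0.8819] → [-0.3387, 0.3736, 0.5551, 0.0366, -0.8186, 0.5732]
V = J·q̇ = [0.1645, -0.1497, -0.1930, 0.5433, -0.0305, 0.4979]

0.1645 -0.1497 -0.1930 0.5433 -0.0305 0.4979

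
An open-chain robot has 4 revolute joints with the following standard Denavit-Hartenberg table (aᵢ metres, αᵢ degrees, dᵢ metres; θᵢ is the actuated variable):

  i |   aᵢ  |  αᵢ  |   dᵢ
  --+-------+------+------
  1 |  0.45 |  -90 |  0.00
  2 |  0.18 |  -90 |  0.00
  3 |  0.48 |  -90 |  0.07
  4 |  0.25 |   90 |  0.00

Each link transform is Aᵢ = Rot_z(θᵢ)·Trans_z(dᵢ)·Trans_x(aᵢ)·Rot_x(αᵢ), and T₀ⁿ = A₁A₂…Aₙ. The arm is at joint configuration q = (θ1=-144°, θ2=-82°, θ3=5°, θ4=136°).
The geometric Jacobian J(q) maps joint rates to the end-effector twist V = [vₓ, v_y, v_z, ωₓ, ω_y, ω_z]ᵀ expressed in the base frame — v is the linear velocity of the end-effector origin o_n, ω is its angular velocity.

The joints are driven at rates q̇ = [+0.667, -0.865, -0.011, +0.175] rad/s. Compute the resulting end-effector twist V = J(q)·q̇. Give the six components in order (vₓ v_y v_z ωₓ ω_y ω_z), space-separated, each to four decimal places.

o_n = [-0.3503, -0.2222, 0.4888]
J₁: ẑ×o_n = [0.2222, -0.3503, 0.0000], ω = ẑ
J2: z=[0.5878, -0.8090, 0.0000] o=[-0.3641, -0.2645, 0.0000] → [-0.3954, -0.2873, 0.0360, 0.5878, -0.8090, 0.0000]
J3: z=[-0.8011, -0.5821, -0.1392] o=[-0.3843, -0.2792, 0.1782] → [-0.1728, 0.2441, -0.0259, -0.8011, -0.5821, -0.1392]
J4: z=[-0.5757, 0.8131, -0.0863] o=[-0.5188, -0.3252, 0.6420] → [-0.1157, -0.1028, -0.1963, -0.5757, 0.8131, -0.0863]
V = J·q̇ = [0.4719, -0.0058, -0.0652, -0.6004, 0.8485, 0.6534]

0.4719 -0.0058 -0.0652 -0.6004 0.8485 0.6534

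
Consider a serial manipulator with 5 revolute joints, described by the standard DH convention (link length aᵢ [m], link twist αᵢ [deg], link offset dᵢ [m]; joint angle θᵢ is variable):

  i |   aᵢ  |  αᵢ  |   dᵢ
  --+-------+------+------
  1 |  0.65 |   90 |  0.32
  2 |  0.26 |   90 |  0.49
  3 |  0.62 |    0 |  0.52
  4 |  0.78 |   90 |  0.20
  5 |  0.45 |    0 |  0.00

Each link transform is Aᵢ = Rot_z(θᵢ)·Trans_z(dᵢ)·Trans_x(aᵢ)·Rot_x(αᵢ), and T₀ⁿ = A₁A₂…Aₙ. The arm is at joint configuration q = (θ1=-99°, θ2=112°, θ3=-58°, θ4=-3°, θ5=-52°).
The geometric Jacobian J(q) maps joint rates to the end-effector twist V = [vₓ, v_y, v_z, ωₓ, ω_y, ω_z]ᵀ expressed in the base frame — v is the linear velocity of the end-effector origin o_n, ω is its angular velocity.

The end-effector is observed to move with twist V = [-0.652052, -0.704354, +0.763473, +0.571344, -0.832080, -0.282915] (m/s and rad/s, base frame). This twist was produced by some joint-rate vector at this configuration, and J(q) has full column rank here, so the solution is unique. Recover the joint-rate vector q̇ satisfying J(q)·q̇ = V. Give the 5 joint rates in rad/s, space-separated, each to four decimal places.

-0.3600 -0.5820 0.1080 0.6000 0.2320

o_n = [0.8583, -0.7195, 1.4777]
J₁: ẑ×o_n = [0.7195, 0.8583, -0.0000], ω = ẑ
J2: z=[-0.9877, 0.1564, 0.0000] o=[-0.1017, -0.6420, 0.3200] → [0.1811, 1.1435, -0.0737, -0.9877, 0.1564, 0.0000]
J3: z=[-0.1450, -0.9158, 0.3746] o=[-0.5704, -0.4691, 0.5611] → [-0.7457, 0.6682, 1.3447, -0.1450, -0.9158, 0.3746]
J4: z=[-0.1450, -0.9158, 0.3746] o=[-0.1073, -0.9060, 1.0605] → [-0.4520, 0.4222, 0.8572, -0.1450, -0.9158, 0.3746]
J5: z=[0.4276, -0.3994, -0.8109] o=[0.5597, -1.0560, 1.4860] → [0.2762, -0.2386, 0.2632, 0.4276, -0.3994, -0.8109]
q̇ = J⁺·V = [-0.3600, -0.5820, 0.1080, 0.6000, 0.2320]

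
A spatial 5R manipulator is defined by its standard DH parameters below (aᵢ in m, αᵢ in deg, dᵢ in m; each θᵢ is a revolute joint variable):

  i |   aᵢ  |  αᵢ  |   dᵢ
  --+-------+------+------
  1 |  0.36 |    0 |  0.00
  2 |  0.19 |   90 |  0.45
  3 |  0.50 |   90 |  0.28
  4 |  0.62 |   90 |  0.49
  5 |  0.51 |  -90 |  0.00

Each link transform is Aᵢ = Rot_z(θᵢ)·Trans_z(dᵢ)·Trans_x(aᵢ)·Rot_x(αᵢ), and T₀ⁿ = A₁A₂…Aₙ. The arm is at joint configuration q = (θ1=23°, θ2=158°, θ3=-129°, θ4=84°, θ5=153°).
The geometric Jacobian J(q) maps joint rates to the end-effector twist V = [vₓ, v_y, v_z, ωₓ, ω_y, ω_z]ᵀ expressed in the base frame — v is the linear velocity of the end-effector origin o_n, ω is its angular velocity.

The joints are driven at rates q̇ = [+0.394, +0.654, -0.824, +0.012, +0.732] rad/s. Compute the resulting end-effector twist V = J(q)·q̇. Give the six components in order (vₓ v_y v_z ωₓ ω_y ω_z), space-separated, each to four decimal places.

o_n = [1.0198, 0.5974, 0.5021]
J₁: ẑ×o_n = [-0.5974, 1.0198, 0.0000], ω = ẑ
J2: z=[0.0000, 0.0000, 1.0000] o=[0.3314, 0.1407, 0.0000] → [-0.4568, 0.6884, 0.0000, 0.0000, 0.0000, 1.0000]
J3: z=[-0.0175, 0.9998, 0.0000] o=[0.1414, 0.1373, 0.4500] → [0.0520, 0.0009, -0.8863, -0.0175, 0.9998, 0.0000]
J4: z=[0.7770, 0.0136, 0.6293] o=[0.4511, 0.4228, 0.0614] → [-0.1039, 0.0155, 0.1280, 0.7770, 0.0136, 0.6293]
J5: z=[0.6276, -0.0936, -0.7729] o=[0.8619, 1.0467, 0.3194] → [-0.3643, -0.2367, -0.2672, 0.6276, -0.0936, -0.7729]
V = J·q̇ = [-0.8449, 0.6782, 0.5363, 0.4831, -0.8922, 0.4898]

-0.8449 0.6782 0.5363 0.4831 -0.8922 0.4898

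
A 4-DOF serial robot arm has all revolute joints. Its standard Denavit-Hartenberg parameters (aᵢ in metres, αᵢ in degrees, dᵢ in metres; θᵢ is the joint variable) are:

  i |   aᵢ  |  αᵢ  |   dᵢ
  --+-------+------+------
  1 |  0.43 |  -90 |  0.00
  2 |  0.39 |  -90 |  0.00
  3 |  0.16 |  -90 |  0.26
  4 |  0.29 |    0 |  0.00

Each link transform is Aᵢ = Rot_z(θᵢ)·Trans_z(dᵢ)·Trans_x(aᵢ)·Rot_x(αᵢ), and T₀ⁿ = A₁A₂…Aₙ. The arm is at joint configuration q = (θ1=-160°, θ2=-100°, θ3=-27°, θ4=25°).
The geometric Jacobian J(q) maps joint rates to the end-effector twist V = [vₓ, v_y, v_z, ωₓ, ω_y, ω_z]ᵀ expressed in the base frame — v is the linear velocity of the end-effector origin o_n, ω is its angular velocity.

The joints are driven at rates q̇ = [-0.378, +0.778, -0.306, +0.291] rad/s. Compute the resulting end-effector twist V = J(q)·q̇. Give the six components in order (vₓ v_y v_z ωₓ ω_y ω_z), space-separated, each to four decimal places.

o_n = [-0.3405, -0.3282, 0.7790]
J₁: ẑ×o_n = [0.3282, -0.3405, 0.0000], ω = ẑ
J2: z=[0.3420, -0.9397, 0.0000] o=[-0.4041, -0.1471, 0.0000] → [-0.7320, -0.2664, -0.0022, 0.3420, -0.9397, 0.0000]
J3: z=[-0.9254, -0.3368, 0.1736] o=[-0.3404, -0.1239, 0.3841] → [-0.0975, 0.3654, 0.1890, -0.9254, -0.3368, 0.1736]
J4: z=[-0.2307, 0.8642, 0.4471] o=[-0.5329, -0.2713, 0.5696] → [0.2064, 0.1343, -0.1532, -0.2307, 0.8642, 0.4471]
V = J·q̇ = [-0.6036, -0.1513, -0.1041, 0.4821, -0.3765, -0.3010]

-0.6036 -0.1513 -0.1041 0.4821 -0.3765 -0.3010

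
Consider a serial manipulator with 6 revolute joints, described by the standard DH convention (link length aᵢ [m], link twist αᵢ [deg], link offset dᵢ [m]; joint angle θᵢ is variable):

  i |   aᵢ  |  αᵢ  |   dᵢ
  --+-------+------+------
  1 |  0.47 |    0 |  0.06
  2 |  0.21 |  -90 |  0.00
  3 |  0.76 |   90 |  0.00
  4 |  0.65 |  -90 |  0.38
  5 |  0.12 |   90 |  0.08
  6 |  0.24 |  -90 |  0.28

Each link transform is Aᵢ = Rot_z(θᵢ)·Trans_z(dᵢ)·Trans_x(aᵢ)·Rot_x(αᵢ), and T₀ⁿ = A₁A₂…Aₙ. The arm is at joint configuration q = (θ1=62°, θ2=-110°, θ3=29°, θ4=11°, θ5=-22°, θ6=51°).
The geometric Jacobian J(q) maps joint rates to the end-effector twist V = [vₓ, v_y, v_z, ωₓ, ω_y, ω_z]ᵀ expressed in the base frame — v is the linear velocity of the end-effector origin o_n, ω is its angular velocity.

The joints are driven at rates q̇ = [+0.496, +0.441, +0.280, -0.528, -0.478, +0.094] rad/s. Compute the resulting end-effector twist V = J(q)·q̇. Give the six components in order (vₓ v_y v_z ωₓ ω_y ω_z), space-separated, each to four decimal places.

o_n = [1.7815, -0.7004, -0.0146]
J₁: ẑ×o_n = [0.7004, 1.7815, -0.0000], ω = ẑ
J2: z=[0.0000, 0.0000, 1.0000] o=[0.2207, 0.4150, 0.0600] → [1.1154, 1.5608, -0.0000, 0.0000, 0.0000, 1.0000]
J3: z=[0.7431, 0.6691, 0.0000] o=[0.3612, 0.2589, 0.0600] → [-0.0499, 0.0554, -1.6633, 0.7431, 0.6691, 0.0000]
J4: z=[0.3244, -0.3603, 0.8746] o=[0.8059, -0.2351, -0.3085] → [0.3011, 0.7579, 0.2005, 0.3244, -0.3603, 0.8746]
J5: z=[0.6178, 0.7809, 0.0925] o=[1.3948, -0.7037, -0.2854] → [0.2112, -0.1316, -0.2999, 0.6178, 0.7809, 0.0925]
J6: z=[0.0325, -0.1429, 0.9892] o=[1.5385, -0.7142, -0.2917] → [-0.0532, 0.2314, 0.0352, 0.0325, -0.1429, 0.9892]
V = J·q̇ = [0.5604, 1.2719, -0.4249, -0.2555, -0.0091, 0.5240]

0.5604 1.2719 -0.4249 -0.2555 -0.0091 0.5240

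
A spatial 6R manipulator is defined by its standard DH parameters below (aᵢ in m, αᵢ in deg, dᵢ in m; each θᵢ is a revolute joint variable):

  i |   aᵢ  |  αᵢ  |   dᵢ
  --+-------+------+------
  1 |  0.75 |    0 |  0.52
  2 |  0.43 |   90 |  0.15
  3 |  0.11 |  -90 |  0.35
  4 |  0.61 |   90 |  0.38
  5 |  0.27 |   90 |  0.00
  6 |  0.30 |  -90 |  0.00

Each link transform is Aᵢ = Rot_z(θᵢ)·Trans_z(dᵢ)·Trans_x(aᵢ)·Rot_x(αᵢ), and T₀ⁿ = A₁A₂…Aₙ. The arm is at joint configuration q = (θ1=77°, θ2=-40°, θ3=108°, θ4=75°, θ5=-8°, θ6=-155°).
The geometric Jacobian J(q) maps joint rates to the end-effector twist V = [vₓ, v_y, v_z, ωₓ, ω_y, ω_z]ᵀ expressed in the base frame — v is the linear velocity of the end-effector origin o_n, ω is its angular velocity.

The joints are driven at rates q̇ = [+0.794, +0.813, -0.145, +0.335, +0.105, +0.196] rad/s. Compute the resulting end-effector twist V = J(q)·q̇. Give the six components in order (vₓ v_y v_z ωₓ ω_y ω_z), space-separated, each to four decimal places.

-0.9119 -0.0069 -0.1804 -0.1854 -0.0251 1.6532

o_n = [0.0249, 0.9608, 0.6903]
J₁: ẑ×o_n = [-0.9608, 0.0249, 0.0000], ω = ẑ
J2: z=[0.0000, 0.0000, 1.0000] o=[0.1687, 0.7308, 0.5200] → [-0.2300, -0.1438, 0.0000, 0.0000, 0.0000, 1.0000]
J3: z=[0.6018, -0.7986, 0.0000] o=[0.5121, 0.9896, 0.6700] → [-0.0162, -0.0122, -0.4064, 0.6018, -0.7986, 0.0000]
J4: z=[-0.7595, -0.5724, -0.3090] o=[0.6956, 0.6896, 0.7746] → [0.1320, 0.1432, -0.5899, -0.7595, -0.5724, -0.3090]
J5: z=[-0.0826, -0.3863, 0.9187] o=[0.0134, 0.9133, 0.8073] → [0.0016, 0.0009, 0.0005, -0.0826, -0.3863, 0.9187]
J6: z=[0.8419, 0.4661, 0.2718] o=[-0.1305, 1.1282, 0.8848] → [-0.0451, 0.2060, -0.2134, 0.8419, 0.4661, 0.2718]
V = J·q̇ = [-0.9119, -0.0069, -0.1804, -0.1854, -0.0251, 1.6532]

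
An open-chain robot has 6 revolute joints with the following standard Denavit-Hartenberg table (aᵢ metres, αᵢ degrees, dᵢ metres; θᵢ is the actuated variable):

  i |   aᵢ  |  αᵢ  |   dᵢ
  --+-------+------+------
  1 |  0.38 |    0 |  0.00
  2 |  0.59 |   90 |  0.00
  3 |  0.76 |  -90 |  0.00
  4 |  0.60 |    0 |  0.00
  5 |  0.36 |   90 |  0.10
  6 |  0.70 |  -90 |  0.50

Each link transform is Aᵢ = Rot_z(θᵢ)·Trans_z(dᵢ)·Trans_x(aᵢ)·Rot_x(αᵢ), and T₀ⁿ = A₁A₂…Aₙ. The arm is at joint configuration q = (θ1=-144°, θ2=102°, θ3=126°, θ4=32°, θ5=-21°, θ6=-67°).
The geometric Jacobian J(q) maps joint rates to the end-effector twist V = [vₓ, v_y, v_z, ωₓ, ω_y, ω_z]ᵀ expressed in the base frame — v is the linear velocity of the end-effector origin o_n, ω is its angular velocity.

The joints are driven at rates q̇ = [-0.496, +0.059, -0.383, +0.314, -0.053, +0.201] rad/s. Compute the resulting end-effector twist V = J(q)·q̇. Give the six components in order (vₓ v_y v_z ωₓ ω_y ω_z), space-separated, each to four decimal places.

o_n = [-0.4440, -0.1703, 1.9268]
J₁: ẑ×o_n = [0.1703, -0.4440, 0.0000], ω = ẑ
J2: z=[0.0000, 0.0000, 1.0000] o=[-0.3074, -0.2234, 0.0000] → [-0.0530, -0.1366, 0.0000, 0.0000, 0.0000, 1.0000]
J3: z=[-0.6691, -0.7431, 0.0000] o=[0.1310, -0.6181, 0.0000] → [-1.4319, 1.2893, -0.7270, -0.6691, -0.7431, 0.0000]
J4: z=[-0.6012, 0.5413, -0.5878] o=[-0.2009, -0.3192, 0.6149] → [0.7977, 0.9316, 0.0421, -0.6012, 0.5413, -0.5878]
J5: z=[-0.6012, 0.5413, -0.5878] o=[-0.2105, 0.1172, 1.0265] → [0.3184, 0.6785, 0.2993, -0.6012, 0.5413, -0.5878]
J6: z=[-0.7402, -0.6544, 0.1544] o=[-0.3790, 0.3613, 1.2536] → [-0.3585, 0.4882, 0.3509, -0.7402, -0.6544, 0.1544]
V = J·q̇ = [0.6224, 0.0731, 0.3463, -0.0494, 0.2944, -0.5594]

0.6224 0.0731 0.3463 -0.0494 0.2944 -0.5594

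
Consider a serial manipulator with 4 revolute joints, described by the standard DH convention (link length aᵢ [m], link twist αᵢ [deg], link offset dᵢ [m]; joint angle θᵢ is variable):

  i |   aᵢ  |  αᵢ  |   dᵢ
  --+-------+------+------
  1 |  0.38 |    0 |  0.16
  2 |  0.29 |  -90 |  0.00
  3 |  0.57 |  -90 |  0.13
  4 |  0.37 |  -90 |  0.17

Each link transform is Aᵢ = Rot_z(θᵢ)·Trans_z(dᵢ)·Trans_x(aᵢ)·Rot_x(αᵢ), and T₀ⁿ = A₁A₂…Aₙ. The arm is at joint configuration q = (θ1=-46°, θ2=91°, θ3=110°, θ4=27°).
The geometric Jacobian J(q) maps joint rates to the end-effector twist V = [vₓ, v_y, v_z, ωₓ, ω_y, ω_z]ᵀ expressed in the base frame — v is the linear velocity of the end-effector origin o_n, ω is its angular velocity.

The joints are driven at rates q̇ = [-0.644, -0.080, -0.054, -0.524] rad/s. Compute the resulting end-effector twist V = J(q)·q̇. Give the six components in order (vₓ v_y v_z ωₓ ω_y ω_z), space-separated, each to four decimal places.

-0.3997 0.0323 -0.1080 0.3864 0.3100 -0.9032

o_n = [0.1653, -0.4257, -0.6273]
J₁: ẑ×o_n = [0.4257, 0.1653, -0.0000], ω = ẑ
J2: z=[0.0000, 0.0000, 1.0000] o=[0.2640, -0.2733, 0.1600] → [0.1523, -0.0986, 0.0000, 0.0000, 0.0000, 1.0000]
J3: z=[-0.7071, 0.7071, 0.0000] o=[0.4690, -0.0683, 0.1600] → [-0.5567, -0.5567, 0.4675, -0.7071, 0.7071, 0.0000]
J4: z=[-0.6645, -0.6645, 0.3420] o=[0.2393, -0.1142, -0.3756] → [0.2737, -0.1925, 0.1578, -0.6645, -0.6645, 0.3420]
V = J·q̇ = [-0.3997, 0.0323, -0.1080, 0.3864, 0.3100, -0.9032]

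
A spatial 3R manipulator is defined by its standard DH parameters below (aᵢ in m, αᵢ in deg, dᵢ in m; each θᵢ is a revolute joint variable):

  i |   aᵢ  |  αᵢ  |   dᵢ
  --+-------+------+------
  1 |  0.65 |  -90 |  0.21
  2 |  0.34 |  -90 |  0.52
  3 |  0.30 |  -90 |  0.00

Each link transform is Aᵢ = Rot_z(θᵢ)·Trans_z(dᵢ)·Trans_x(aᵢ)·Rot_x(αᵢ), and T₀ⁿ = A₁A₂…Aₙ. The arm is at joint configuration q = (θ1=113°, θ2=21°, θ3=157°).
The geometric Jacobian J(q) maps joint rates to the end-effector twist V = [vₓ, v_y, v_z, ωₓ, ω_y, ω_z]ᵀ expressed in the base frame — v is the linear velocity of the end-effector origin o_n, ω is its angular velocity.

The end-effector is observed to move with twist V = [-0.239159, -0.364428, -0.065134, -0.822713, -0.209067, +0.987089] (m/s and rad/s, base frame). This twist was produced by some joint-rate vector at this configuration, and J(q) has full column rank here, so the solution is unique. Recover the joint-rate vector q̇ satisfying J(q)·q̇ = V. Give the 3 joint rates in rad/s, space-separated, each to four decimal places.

0.6510 0.8390 -0.3600

o_n = [-0.6480, 0.4958, 0.1871]
J₁: ẑ×o_n = [-0.4958, -0.6480, 0.0000], ω = ẑ
J2: z=[-0.9205, -0.3907, 0.0000] o=[-0.2540, 0.5983, 0.2100] → [0.0089, -0.0211, -0.0596, -0.9205, -0.3907, 0.0000]
J3: z=[0.1400, -0.3299, -0.9336] o=[-0.8567, 0.6873, 0.0882] → [-0.2114, -0.2086, 0.0420, 0.1400, -0.3299, -0.9336]
q̇ = J⁺·V = [0.6510, 0.8390, -0.3600]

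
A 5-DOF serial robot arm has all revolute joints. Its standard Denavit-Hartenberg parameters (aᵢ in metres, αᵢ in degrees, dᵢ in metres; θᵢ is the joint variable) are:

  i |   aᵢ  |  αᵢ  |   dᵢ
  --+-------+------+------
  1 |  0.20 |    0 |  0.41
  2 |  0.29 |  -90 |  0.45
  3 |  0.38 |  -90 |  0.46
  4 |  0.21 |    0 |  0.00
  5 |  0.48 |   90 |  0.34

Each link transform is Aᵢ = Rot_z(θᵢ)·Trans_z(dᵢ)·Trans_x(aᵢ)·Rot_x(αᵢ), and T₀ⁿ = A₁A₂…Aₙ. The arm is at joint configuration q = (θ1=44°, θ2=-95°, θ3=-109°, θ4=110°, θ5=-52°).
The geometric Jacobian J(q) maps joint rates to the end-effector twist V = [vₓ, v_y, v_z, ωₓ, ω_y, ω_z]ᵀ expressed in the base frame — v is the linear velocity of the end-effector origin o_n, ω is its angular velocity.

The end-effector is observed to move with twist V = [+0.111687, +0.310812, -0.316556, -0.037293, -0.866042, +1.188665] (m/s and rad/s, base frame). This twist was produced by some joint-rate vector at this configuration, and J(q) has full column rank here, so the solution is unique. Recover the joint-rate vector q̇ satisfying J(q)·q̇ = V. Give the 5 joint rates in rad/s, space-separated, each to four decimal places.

0.3920 0.5730 -0.5740 0.7050 -0.0180

o_n = [0.3012, -0.2848, 1.5026]
J₁: ẑ×o_n = [0.2848, 0.3012, -0.0000], ω = ẑ
J2: z=[0.0000, 0.0000, 1.0000] o=[0.1439, 0.1389, 0.4100] → [0.4237, 0.1573, -0.0000, 0.0000, 0.0000, 1.0000]
J3: z=[0.7771, 0.6293, 0.0000] o=[0.3264, -0.0864, 0.8600] → [0.4044, -0.4994, -0.1383, 0.7771, 0.6293, 0.0000]
J4: z=[0.5950, -0.7348, 0.3256] o=[0.6060, 0.2992, 1.2193] → [-0.0180, -0.2678, -0.5715, 0.5950, -0.7348, 0.3256]
J5: z=[0.5950, -0.7348, 0.3256] o=[0.4674, 0.1568, 1.1514] → [-0.1143, -0.2631, -0.3849, 0.5950, -0.7348, 0.3256]
q̇ = J⁺·V = [0.3920, 0.5730, -0.5740, 0.7050, -0.0180]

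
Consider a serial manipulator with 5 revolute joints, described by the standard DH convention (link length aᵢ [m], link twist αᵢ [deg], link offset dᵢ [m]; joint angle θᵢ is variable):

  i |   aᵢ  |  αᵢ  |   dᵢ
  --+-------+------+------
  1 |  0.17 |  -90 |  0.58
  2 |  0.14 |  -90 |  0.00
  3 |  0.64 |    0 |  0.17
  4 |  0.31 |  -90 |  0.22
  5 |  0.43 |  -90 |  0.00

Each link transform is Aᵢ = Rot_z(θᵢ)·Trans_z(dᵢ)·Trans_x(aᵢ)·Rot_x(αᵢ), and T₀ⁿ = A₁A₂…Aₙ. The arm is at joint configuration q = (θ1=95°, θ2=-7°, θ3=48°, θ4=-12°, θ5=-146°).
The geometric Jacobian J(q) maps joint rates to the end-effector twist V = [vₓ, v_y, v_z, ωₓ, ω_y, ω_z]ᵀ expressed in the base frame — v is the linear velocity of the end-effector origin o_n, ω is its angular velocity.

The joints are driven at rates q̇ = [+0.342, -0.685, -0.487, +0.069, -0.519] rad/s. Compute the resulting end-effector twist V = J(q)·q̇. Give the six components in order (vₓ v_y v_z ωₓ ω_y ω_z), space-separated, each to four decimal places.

-0.5839 0.5848 0.6116 0.2422 0.2740 0.7941

o_n = [0.3792, 0.8096, 0.0189]
J₁: ẑ×o_n = [-0.8096, 0.3792, 0.0000], ω = ẑ
J2: z=[-0.9962, -0.0872, 0.0000] o=[-0.0148, 0.1694, 0.5800] → [0.0489, -0.5590, -0.6035, -0.9962, -0.0872, 0.0000]
J3: z=[-0.0106, 0.1214, -0.9925] o=[-0.0269, 0.3078, 0.5971] → [0.4279, -0.4092, -0.0546, -0.0106, 0.1214, -0.9925]
J4: z=[-0.0106, 0.1214, -0.9925] o=[0.4080, 0.7933, 0.4805] → [-0.0398, 0.0237, 0.0033, -0.0106, 0.1214, -0.9925]
J5: z=[0.8568, -0.5107, -0.0716] o=[0.5655, 1.0839, 0.2927] → [0.1202, 0.2479, -0.3301, 0.8568, -0.5107, -0.0716]
V = J·q̇ = [-0.5839, 0.5848, 0.6116, 0.2422, 0.2740, 0.7941]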